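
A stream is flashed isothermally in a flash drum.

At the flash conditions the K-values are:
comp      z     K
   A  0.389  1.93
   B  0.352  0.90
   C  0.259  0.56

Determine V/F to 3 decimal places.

V/F = 0.771

Material balance + equilibrium reduce to Σ zᵢ(Kᵢ−1)/(1+V/F(Kᵢ−1)) = 0.
Feasibility: ΣzᵢKᵢ = 1.213, Σzᵢ/Kᵢ = 1.055 — both > 1, two phases present.
Newton–Raphson from V/F = 0.5:
  V/F = 0.500: g = 0.0638, g' = -0.243 → V/F = 0.762
  V/F = 0.762: g = 0.0021, g' = -0.233 → V/F = 0.771
Converged at V/F = 0.771.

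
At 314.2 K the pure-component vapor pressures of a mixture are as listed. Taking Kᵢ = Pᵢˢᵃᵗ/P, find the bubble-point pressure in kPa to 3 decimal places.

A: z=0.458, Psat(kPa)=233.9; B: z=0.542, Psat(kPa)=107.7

Pbub = 165.500 kPa

At the bubble point ψ → 0, so ΣzᵢKᵢ = 1 with Kᵢ = Pᵢˢᵃᵗ/P ⇒ P = ΣzᵢPᵢˢᵃᵗ.
P = 0.458·233.9 + 0.542·107.7 = 165.500 kPa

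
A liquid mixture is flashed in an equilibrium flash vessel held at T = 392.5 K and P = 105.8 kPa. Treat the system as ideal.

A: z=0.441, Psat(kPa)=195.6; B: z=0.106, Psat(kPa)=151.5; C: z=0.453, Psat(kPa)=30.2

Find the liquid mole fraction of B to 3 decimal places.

x_B = 0.099

Raoult's law: Kᵢ = Pᵢˢᵃᵗ/P = Pᵢˢᵃᵗ/105.8.
  K_A = 195.6/105.8 = 1.84877, K_B = 151.5/105.8 = 1.43195, K_C = 30.2/105.8 = 0.28544
Let ψ = V/F and solve Σ zᵢ(Kᵢ−1)/(1+ψ(Kᵢ−1)) = 0.
g(0) = ΣzᵢKᵢ − 1 = 0.096 and g(1) = 1 − Σzᵢ/Kᵢ = -0.900, so a root lies in (0, 1).
Newton–Raphson from ψ = 0.41:
  ψ = 0.410: g = -0.1412, g' = -0.652 → ψ = 0.193
  ψ = 0.193: g = -0.0118, g' = -0.563 → ψ = 0.172
Converged at ψ = 0.172.
Compositions from xᵢ = zᵢ/(1+ψ(Kᵢ−1)), yᵢ = Kᵢxᵢ:
  A: x = 0.385, y = 0.711
  B: x = 0.099, y = 0.141
  C: x = 0.517, y = 0.147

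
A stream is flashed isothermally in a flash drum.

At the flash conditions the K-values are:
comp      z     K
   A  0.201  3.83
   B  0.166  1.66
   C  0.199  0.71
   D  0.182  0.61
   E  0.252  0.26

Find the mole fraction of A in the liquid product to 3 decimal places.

Let ψ = V/F and solve Σ zᵢ(Kᵢ−1)/(1+ψ(Kᵢ−1)) = 0.
Check two-phase: ΣzᵢKᵢ = 1.363 > 1 and Σzᵢ/Kᵢ = 1.700 > 1, so g(0) = 0.363 > 0 and g(1) = -0.700 < 0.
Newton–Raphson from ψ = 0.63:
  ψ = 0.630: g = -0.2323, g' = -0.802 → ψ = 0.340
  ψ = 0.340: g = -0.0159, g' = -0.770 → ψ = 0.320
Converged at ψ = 0.320.
Compositions from xᵢ = zᵢ/(1+ψ(Kᵢ−1)), yᵢ = Kᵢxᵢ:
  A: x = 0.105, y = 0.404
  B: x = 0.137, y = 0.228
  C: x = 0.219, y = 0.156
  D: x = 0.208, y = 0.127
  E: x = 0.330, y = 0.086

x_A = 0.105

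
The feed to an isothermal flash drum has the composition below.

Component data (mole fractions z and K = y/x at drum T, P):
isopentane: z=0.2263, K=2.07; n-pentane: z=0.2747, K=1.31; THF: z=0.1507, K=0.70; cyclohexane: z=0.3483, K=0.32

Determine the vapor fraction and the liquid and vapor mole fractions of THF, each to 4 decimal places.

ψ = 0.1014, x_THF = 0.1554, y_THF = 0.1088

Let ψ = V/F and solve Σ zᵢ(Kᵢ−1)/(1+ψ(Kᵢ−1)) = 0.
Feasibility: ΣzᵢKᵢ = 1.0452, Σzᵢ/Kᵢ = 1.6227 — both > 1, two phases present.
Newton–Raphson from ψ = 0.5:
  ψ = 0.5000: g = -0.18057, g' = -0.5183 → ψ = 0.1516
  ψ = 0.1516: g = -0.02174, g' = -0.4310 → ψ = 0.1011
  ψ = 0.1011: g = 0.00011, g' = -0.4359 → ψ = 0.1014
Converged at ψ = 0.1014.
Compositions from xᵢ = zᵢ/(1+ψ(Kᵢ−1)), yᵢ = Kᵢxᵢ:
  isopentane: x = 0.2042, y = 0.4226
  n-pentane: x = 0.2663, y = 0.3489
  THF: x = 0.1554, y = 0.1088
  cyclohexane: x = 0.3741, y = 0.1197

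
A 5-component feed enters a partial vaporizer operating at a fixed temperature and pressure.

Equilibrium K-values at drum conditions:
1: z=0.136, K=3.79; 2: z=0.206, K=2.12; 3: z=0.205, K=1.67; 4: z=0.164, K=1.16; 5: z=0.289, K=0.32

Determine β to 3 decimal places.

Material balance + equilibrium reduce to Σ zᵢ(Kᵢ−1)/(1+β(Kᵢ−1)) = 0.
Check two-phase: ΣzᵢKᵢ = 1.577 > 1 and Σzᵢ/Kᵢ = 1.300 > 1, so g(0) = 0.577 > 0 and g(1) = -0.300 < 0.
Newton iteration, β⁰ = 0.5:
  β = 0.500: g = 0.1358, g' = -0.653 → β = 0.708
  β = 0.708: g = -0.0060, g' = -0.743 → β = 0.700
Converged at β = 0.700.

β = 0.700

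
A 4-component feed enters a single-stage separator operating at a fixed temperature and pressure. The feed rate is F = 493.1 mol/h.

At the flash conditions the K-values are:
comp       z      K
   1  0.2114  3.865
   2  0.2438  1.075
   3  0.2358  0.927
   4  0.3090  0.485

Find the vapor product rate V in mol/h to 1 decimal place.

Material balance + equilibrium reduce to Σ zᵢ(Kᵢ−1)/(1+β(Kᵢ−1)) = 0.
Feasibility: ΣzᵢKᵢ = 1.4476, Σzᵢ/Kᵢ = 1.1730 — both > 1, two phases present.
Newton–Raphson from β = 0.69:
  β = 0.6900: g = -0.04414, g' = -0.3957 → β = 0.5784
  β = 0.5784: g = 0.00083, g' = -0.4146 → β = 0.5804
Converged at β = 0.5804.
Then V = β·F = 0.5804·493.1 = 286.2 mol/h and L = F − V = 206.9 mol/h.

V = 286.2 mol/h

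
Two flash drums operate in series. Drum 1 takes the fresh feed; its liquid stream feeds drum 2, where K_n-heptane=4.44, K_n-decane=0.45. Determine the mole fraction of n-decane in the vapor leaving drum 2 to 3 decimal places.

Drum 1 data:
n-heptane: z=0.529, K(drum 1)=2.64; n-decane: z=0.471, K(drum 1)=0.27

Drum 1:
Rachford–Rice: g(ψ₁) = Σ zᵢ(Kᵢ−1)/(1+ψ₁(Kᵢ−1)) = 0.
Feasibility: ΣzᵢKᵢ = 1.524, Σzᵢ/Kᵢ = 1.945 — both > 1, two phases present.
Newton–Raphson from ψ₁ = 0.5:
  ψ₁ = 0.500: g = -0.0648, g' = -1.052 → ψ₁ = 0.438
  ψ₁ = 0.438: g = -0.0010, g' = -1.024 → ψ₁ = 0.437
Converged at ψ₁ = 0.437.
Drum-1 compositions:
  n-heptane: x = 0.308, y = 0.813
  n-decane: x = 0.692, y = 0.187
Drum-2 feed = drum-1 liquid: z₂ = (0.3080, 0.6920).
Drum 2:
Binary case is linear: z₁(K₁−1)(1+ψ₂(K₂−1)) + z₂(K₂−1)(1+ψ₂(K₁−1)) = 0
⇒ ψ₂ = [z₁(K₁−1)+z₂(K₂−1)] / [−(K₁−1)(K₂−1)] = 0.6790/1.8920 = 0.359
  n-heptane: x = 0.138, y = 0.612
  n-decane: x = 0.862, y = 0.388

y_n-decane (drum 2) = 0.388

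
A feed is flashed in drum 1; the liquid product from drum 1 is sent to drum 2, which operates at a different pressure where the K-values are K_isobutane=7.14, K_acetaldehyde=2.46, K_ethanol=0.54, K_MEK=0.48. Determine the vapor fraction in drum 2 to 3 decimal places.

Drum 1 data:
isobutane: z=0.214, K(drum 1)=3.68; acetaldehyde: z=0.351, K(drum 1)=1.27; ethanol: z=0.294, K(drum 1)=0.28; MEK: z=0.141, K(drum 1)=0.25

V/F (drum 2) = 0.651

Drum 1:
Material balance + equilibrium reduce to Σ zᵢ(Kᵢ−1)/(1+ψ₁(Kᵢ−1)) = 0.
g(0) = ΣzᵢKᵢ − 1 = 0.351 and g(1) = 1 − Σzᵢ/Kᵢ = -0.949, so a root lies in (0, 1).
Newton–Raphson from ψ₁ = 0.5:
  ψ₁ = 0.500: g = -0.1714, g' = -0.876 → ψ₁ = 0.304
  ψ₁ = 0.304: g = -0.0046, g' = -0.871 → ψ₁ = 0.299
Converged at ψ₁ = 0.299.
Drum-1 compositions:
  isobutane: x = 0.119, y = 0.437
  acetaldehyde: x = 0.325, y = 0.412
  ethanol: x = 0.375, y = 0.105
  MEK: x = 0.182, y = 0.045
Drum-2 feed = drum-1 liquid: z₂ = (0.1188, 0.3248, 0.3747, 0.1818).
Drum 2:
Newton–Raphson from ψ₂ = 0.5:
  ψ₂ = 0.500: g = 0.1018, g' = -0.725 → ψ₂ = 0.640
  ψ₂ = 0.640: g = 0.0070, g' = -0.639 → ψ₂ = 0.651
Converged at ψ₂ = 0.651.
  isobutane: x = 0.024, y = 0.170
  acetaldehyde: x = 0.166, y = 0.410
  ethanol: x = 0.535, y = 0.289
  MEK: x = 0.275, y = 0.132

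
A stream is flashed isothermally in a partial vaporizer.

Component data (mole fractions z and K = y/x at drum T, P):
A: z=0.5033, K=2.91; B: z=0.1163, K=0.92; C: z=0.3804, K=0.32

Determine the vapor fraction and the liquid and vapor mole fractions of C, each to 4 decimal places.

ψ = 0.6014, x_C = 0.6436, y_C = 0.2059

Rachford–Rice: g(ψ) = Σ zᵢ(Kᵢ−1)/(1+ψ(Kᵢ−1)) = 0.
g(0) = ΣzᵢKᵢ − 1 = 0.6933 and g(1) = 1 − Σzᵢ/Kᵢ = -0.4881, so a root lies in (0, 1).
Iterate (Newton) starting at ψ = 0.5:
  ψ = 0.5000: g = 0.09010, g' = -0.8850 → ψ = 0.6018
  ψ = 0.6018: g = -0.00039, g' = -0.9022 → ψ = 0.6014
Converged at ψ = 0.6014.
Compositions from xᵢ = zᵢ/(1+ψ(Kᵢ−1)), yᵢ = Kᵢxᵢ:
  A: x = 0.2342, y = 0.6817
  B: x = 0.1222, y = 0.1124
  C: x = 0.6436, y = 0.2059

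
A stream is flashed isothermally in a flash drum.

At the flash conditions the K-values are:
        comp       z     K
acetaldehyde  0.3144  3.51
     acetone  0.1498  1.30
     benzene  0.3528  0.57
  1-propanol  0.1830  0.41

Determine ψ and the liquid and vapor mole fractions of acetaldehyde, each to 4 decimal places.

Newton–Raphson from ψ = 0.57:
  ψ = 0.5700: g = -0.00060, g' = -0.6042 → ψ = 0.5690
Converged at ψ = 0.5690.
Compositions from xᵢ = zᵢ/(1+ψ(Kᵢ−1)), yᵢ = Kᵢxᵢ:
  acetaldehyde: x = 0.1295, y = 0.4545
  acetone: x = 0.1280, y = 0.1663
  benzene: x = 0.4671, y = 0.2662
  1-propanol: x = 0.2755, y = 0.1129

ψ = 0.5690, x_acetaldehyde = 0.1295, y_acetaldehyde = 0.4545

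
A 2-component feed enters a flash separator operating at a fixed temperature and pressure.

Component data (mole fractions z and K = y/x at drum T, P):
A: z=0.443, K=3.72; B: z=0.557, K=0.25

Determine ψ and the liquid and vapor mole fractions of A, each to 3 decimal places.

ψ = 0.386, x_A = 0.216, y_A = 0.804

Material balance + equilibrium reduce to Σ zᵢ(Kᵢ−1)/(1+ψ(Kᵢ−1)) = 0.
Check two-phase: ΣzᵢKᵢ = 1.787 > 1 and Σzᵢ/Kᵢ = 2.347 > 1, so g(0) = 0.787 > 0 and g(1) = -1.347 < 0.
Binary case is linear: z₁(K₁−1)(1+ψ(K₂−1)) + z₂(K₂−1)(1+ψ(K₁−1)) = 0
⇒ ψ = [z₁(K₁−1)+z₂(K₂−1)] / [−(K₁−1)(K₂−1)] = 0.7872/2.0400 = 0.386
Compositions from xᵢ = zᵢ/(1+ψ(Kᵢ−1)), yᵢ = Kᵢxᵢ:
  A: x = 0.216, y = 0.804
  B: x = 0.784, y = 0.196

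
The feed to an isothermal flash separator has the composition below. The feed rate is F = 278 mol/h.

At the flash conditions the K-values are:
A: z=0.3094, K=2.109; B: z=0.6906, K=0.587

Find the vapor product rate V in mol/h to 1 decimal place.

Material balance + equilibrium reduce to Σ zᵢ(Kᵢ−1)/(1+ψ(Kᵢ−1)) = 0.
Feasibility: ΣzᵢKᵢ = 1.0579, Σzᵢ/Kᵢ = 1.3232 — both > 1, two phases present.
Binary case is linear: z₁(K₁−1)(1+ψ(K₂−1)) + z₂(K₂−1)(1+ψ(K₁−1)) = 0
⇒ ψ = [z₁(K₁−1)+z₂(K₂−1)] / [−(K₁−1)(K₂−1)] = 0.05791/0.45802 = 0.1264
Then V = ψ·F = 0.1264·278 = 35.1 mol/h and L = F − V = 242.9 mol/h.

V = 35.1 mol/h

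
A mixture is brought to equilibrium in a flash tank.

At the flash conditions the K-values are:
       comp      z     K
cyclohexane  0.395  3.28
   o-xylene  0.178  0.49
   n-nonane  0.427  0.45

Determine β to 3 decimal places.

Let β = V/F and solve Σ zᵢ(Kᵢ−1)/(1+β(Kᵢ−1)) = 0.
Check two-phase: ΣzᵢKᵢ = 1.575 > 1 and Σzᵢ/Kᵢ = 1.433 > 1, so g(0) = 0.575 > 0 and g(1) = -0.433 < 0.
Newton iteration, β⁰ = 0.5:
  β = 0.500: g = -0.0249, g' = -0.778 → β = 0.468
Converged at β = 0.468.

β = 0.468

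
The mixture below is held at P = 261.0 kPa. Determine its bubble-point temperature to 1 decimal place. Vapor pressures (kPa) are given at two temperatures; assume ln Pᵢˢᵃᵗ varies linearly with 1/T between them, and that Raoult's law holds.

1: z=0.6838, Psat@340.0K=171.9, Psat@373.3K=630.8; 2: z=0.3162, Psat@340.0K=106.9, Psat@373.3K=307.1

Bubble-point temperature: ΣzᵢPᵢˢᵃᵗ(T) = P. Interpolate ln Pᵢˢᵃᵗ = aᵢ + bᵢ/T.
  T = 340.0 K: ΣzᵢPᵢˢᵃᵗ = 151.35 kPa
  T = 373.3 K: ΣzᵢPᵢˢᵃᵗ = 528.45 kPa
  T = 356.6 K: ΣzᵢPᵢˢᵃᵗ = 290.28 kPa
  T = 348.3 K: ΣzᵢPᵢˢᵃᵗ = 211.16 kPa
  T = 352.5 K: ΣzᵢPᵢˢᵃᵗ = 248.50 kPa
  T = 354.6 K: ΣzᵢPᵢˢᵃᵗ = 269.21 kPa
Interpolating between 352.5 K and 354.6 K gives T ≈ 353.8 K.

T = 353.8 K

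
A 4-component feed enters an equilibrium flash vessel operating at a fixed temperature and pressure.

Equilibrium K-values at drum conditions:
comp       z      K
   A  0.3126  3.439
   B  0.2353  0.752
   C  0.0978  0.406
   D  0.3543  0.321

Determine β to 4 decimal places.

β = 0.3047

Let β = V/F and solve Σ zᵢ(Kᵢ−1)/(1+β(Kᵢ−1)) = 0.
Check two-phase: ΣzᵢKᵢ = 1.4054 > 1 and Σzᵢ/Kᵢ = 1.7484 > 1, so g(0) = 0.4054 > 0 and g(1) = -0.7484 < 0.
Newton iteration, β⁰ = 0.52:
  β = 0.5200: g = -0.18679, g' = -0.8431 → β = 0.2984
  β = 0.2984: g = 0.00592, g' = -0.9476 → β = 0.3047
Converged at β = 0.3047.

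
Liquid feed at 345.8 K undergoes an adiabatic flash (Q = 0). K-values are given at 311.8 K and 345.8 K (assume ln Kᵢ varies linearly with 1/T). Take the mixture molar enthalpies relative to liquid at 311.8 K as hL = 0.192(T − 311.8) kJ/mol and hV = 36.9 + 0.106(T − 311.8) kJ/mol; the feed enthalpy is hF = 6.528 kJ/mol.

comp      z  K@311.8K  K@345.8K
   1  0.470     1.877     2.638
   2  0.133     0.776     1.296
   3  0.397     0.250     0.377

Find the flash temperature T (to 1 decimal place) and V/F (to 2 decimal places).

Adiabatic flash: solve Rachford–Rice at each trial T, then check hF = ψ·hV(T) + (1−ψ)·hL(T).
  T = 311.8 K: K = (1.877, 0.776, 0.250), RR gives ψ = 0.146, H_out = 5.403 kJ/mol
  T = 345.8 K: K = (2.638, 1.296, 0.377), RR gives ψ = 0.637, H_out = 28.162 kJ/mol
  T = 328.8 K: K = (2.245, 1.016, 0.310), RR gives ψ = 0.421, H_out = 18.192 kJ/mol
  T = 320.3 K: K = (2.058, 0.891, 0.279), RR gives ψ = 0.296, H_out = 12.333 kJ/mol
  T = 316.1 K: K = (1.967, 0.833, 0.265), RR gives ψ = 0.226, H_out = 9.077 kJ/mol
  T = 314.0 K: K = (1.923, 0.805, 0.257), RR gives ψ = 0.188, H_out = 7.331 kJ/mol
Linear interpolation between T = 311.8 (H_out = 5.403) and T = 314.0 (H_out = 7.331) on hF = 6.528 gives T ≈ 313.1 K, at which ψ = 0.17.

T = 313.1 K, V/F = 0.17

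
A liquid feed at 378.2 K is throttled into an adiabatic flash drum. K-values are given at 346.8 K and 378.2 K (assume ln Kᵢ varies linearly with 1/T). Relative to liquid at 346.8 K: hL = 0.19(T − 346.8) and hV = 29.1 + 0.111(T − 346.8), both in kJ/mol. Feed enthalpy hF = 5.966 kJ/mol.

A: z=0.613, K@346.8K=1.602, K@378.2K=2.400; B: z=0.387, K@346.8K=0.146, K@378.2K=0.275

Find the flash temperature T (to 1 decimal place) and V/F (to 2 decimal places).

T = 351.2 K, V/F = 0.18

Adiabatic flash: solve Rachford–Rice at each trial T, then check hF = ψ·hV(T) + (1−ψ)·hL(T).
  T = 346.8 K: K = (1.602, 0.146), RR gives ψ = 0.075, H_out = 2.181 kJ/mol
  T = 378.2 K: K = (2.400, 0.275), RR gives ψ = 0.569, H_out = 21.115 kJ/mol
  T = 362.5 K: K = (1.978, 0.203), RR gives ψ = 0.374, H_out = 13.391 kJ/mol
  T = 354.6 K: K = (1.783, 0.173), RR gives ψ = 0.247, H_out = 8.510 kJ/mol
  T = 350.7 K: K = (1.691, 0.159), RR gives ψ = 0.169, H_out = 5.603 kJ/mol
  T = 352.6 K: K = (1.736, 0.166), RR gives ψ = 0.208, H_out = 7.073 kJ/mol
Linear interpolation between T = 350.7 (H_out = 5.603) and T = 352.6 (H_out = 7.073) on hF = 5.966 gives T ≈ 351.2 K, at which ψ = 0.18.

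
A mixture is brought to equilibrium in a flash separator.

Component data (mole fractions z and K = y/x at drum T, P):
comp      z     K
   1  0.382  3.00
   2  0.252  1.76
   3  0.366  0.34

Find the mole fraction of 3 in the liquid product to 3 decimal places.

Newton iteration, ψ⁰ = 0.5:
  ψ = 0.500: g = 0.1602, g' = -0.814 → ψ = 0.697
  ψ = 0.697: g = -0.0030, g' = -0.876 → ψ = 0.694
Converged at ψ = 0.694.
Compositions from xᵢ = zᵢ/(1+ψ(Kᵢ−1)), yᵢ = Kᵢxᵢ:
  1: x = 0.160, y = 0.480
  2: x = 0.165, y = 0.290
  3: x = 0.675, y = 0.229

x_3 = 0.675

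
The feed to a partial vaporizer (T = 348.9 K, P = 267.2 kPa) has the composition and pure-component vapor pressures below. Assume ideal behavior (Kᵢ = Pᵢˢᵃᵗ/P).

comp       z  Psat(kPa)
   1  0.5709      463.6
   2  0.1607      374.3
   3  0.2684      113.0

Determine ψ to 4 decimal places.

ψ = 0.8548

Raoult's law: Kᵢ = Pᵢˢᵃᵗ/P = Pᵢˢᵃᵗ/267.2.
  K_1 = 463.6/267.2 = 1.735030, K_2 = 374.3/267.2 = 1.400823, K_3 = 113.0/267.2 = 0.422904
Let ψ = V/F and solve Σ zᵢ(Kᵢ−1)/(1+ψ(Kᵢ−1)) = 0.
Feasibility: ΣzᵢKᵢ = 1.3291, Σzᵢ/Kᵢ = 1.0784 — both > 1, two phases present.
Newton–Raphson from ψ = 0.6:
  ψ = 0.6000: g = 0.10620, g' = -0.3745 → ψ = 0.8836
  ψ = 0.8836: g = -0.01408, g' = -0.4996 → ψ = 0.8554
  ψ = 0.8554: g = -0.00029, g' = -0.4792 → ψ = 0.8548
Converged at ψ = 0.8548.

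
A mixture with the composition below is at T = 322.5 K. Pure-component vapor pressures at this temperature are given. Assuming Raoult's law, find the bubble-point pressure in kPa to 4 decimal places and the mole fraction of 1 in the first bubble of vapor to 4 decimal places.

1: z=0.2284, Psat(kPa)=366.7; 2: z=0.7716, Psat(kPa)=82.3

Pbub = 147.2570 kPa, y_1 = 0.5688

At the bubble point ψ → 0, so ΣzᵢKᵢ = 1 with Kᵢ = Pᵢˢᵃᵗ/P ⇒ P = ΣzᵢPᵢˢᵃᵗ.
P = 0.2284·366.7 + 0.7716·82.3 = 147.2570 kPa
yᵢ = zᵢPᵢˢᵃᵗ/P ⇒ y_1 = 0.2284·366.7/147.2570 = 0.5688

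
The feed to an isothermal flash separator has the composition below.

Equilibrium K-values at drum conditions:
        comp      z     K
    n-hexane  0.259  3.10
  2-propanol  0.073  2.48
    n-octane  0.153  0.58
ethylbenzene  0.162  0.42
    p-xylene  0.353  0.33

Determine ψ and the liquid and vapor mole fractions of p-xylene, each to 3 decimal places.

Let ψ = V/F and solve Σ zᵢ(Kᵢ−1)/(1+ψ(Kᵢ−1)) = 0.
Feasibility: ΣzᵢKᵢ = 1.257, Σzᵢ/Kᵢ = 1.832 — both > 1, two phases present.
Newton–Raphson from ψ = 0.5:
  ψ = 0.500: g = -0.2419, g' = -0.834 → ψ = 0.210
  ψ = 0.210: g = 0.0071, g' = -0.961 → ψ = 0.217
Converged at ψ = 0.217.
Compositions from xᵢ = zᵢ/(1+ψ(Kᵢ−1)), yᵢ = Kᵢxᵢ:
  n-hexane: x = 0.178, y = 0.551
  2-propanol: x = 0.055, y = 0.137
  n-octane: x = 0.168, y = 0.098
  ethylbenzene: x = 0.185, y = 0.078
  p-xylene: x = 0.413, y = 0.136

ψ = 0.217, x_p-xylene = 0.413, y_p-xylene = 0.136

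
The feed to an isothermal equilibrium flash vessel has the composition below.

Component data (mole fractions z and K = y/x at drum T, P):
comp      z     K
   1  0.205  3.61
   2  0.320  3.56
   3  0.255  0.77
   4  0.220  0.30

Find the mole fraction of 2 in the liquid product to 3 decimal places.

Iterate (Newton) starting at ψ = 0.5:
  ψ = 0.500: g = 0.2882, g' = -0.939 → ψ = 0.807
  ψ = 0.807: g = 0.0134, g' = -0.958 → ψ = 0.821
Converged at ψ = 0.821.
Compositions from xᵢ = zᵢ/(1+ψ(Kᵢ−1)), yᵢ = Kᵢxᵢ:
  1: x = 0.065, y = 0.235
  2: x = 0.103, y = 0.367
  3: x = 0.314, y = 0.242
  4: x = 0.517, y = 0.155

x_2 = 0.103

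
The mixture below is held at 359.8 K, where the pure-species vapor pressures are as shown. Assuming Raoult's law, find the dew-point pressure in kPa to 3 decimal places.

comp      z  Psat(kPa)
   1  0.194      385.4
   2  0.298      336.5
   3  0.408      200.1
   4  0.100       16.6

Pdew = 105.797 kPa

At the dew point ψ → 1, so Σzᵢ/Kᵢ = 1 with Kᵢ = Pᵢˢᵃᵗ/P ⇒ 1/P = Σzᵢ/Pᵢˢᵃᵗ.
1/P = 0.194/385.4 + 0.298/336.5 + 0.408/200.1 + 0.100/16.6 = 0.009452 ⇒ P = 105.797 kPa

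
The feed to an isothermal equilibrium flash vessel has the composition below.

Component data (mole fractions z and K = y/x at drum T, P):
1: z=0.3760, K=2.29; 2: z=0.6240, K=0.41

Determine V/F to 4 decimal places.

V/F = 0.1536

Rachford–Rice: g(V/F) = Σ zᵢ(Kᵢ−1)/(1+V/F(Kᵢ−1)) = 0.
g(0) = ΣzᵢKᵢ − 1 = 0.1169 and g(1) = 1 − Σzᵢ/Kᵢ = -0.6861, so a root lies in (0, 1).
Newton iteration, V/F⁰ = 0.5:
  V/F = 0.5000: g = -0.22736, g' = -0.6683 → V/F = 0.1598
  V/F = 0.1598: g = -0.00433, g' = -0.6949 → V/F = 0.1536
Converged at V/F = 0.1536.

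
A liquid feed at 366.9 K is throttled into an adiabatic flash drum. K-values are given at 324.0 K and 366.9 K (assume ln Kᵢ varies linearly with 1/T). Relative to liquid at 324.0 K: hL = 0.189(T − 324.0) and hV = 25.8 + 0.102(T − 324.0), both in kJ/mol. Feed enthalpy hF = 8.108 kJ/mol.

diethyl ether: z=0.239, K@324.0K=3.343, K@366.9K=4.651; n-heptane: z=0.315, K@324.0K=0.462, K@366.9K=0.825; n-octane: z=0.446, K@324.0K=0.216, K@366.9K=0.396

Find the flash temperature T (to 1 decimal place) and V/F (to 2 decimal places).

T = 345.8 K, V/F = 0.17

Adiabatic flash: solve Rachford–Rice at each trial T, then check hF = ψ·hV(T) + (1−ψ)·hL(T).
  T = 324.0 K: K = (3.343, 0.462, 0.216), RR gives ψ = 0.025, H_out = 0.654 kJ/mol
  T = 366.9 K: K = (4.651, 0.825, 0.396), RR gives ψ = 0.331, H_out = 15.410 kJ/mol
  T = 345.4 K: K = (3.982, 0.628, 0.298), RR gives ψ = 0.164, H_out = 7.970 kJ/mol
  T = 356.1 K: K = (4.312, 0.722, 0.345), RR gives ψ = 0.240, H_out = 11.599 kJ/mol
  T = 350.8 K: K = (4.148, 0.675, 0.321), RR gives ψ = 0.201, H_out = 9.792 kJ/mol
  T = 348.1 K: K = (4.065, 0.651, 0.309), RR gives ψ = 0.182, H_out = 8.879 kJ/mol
  T = 346.8 K: K = (4.025, 0.640, 0.304), RR gives ψ = 0.173, H_out = 8.441 kJ/mol
Linear interpolation between T = 345.4 (H_out = 7.970) and T = 346.8 (H_out = 8.441) on hF = 8.108 gives T ≈ 345.8 K, at which ψ = 0.17.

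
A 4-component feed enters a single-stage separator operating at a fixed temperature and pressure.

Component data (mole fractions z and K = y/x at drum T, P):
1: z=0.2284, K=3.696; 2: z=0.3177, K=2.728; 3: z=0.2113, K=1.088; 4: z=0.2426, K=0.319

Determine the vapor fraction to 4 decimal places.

ψ = 0.8853

Let ψ = V/F and solve Σ zᵢ(Kᵢ−1)/(1+ψ(Kᵢ−1)) = 0.
g(0) = ΣzᵢKᵢ − 1 = 1.0181 and g(1) = 1 − Σzᵢ/Kᵢ = -0.1330, so a root lies in (0, 1).
Newton–Raphson from ψ = 0.5:
  ψ = 0.5000: g = 0.32407, g' = -0.8343 → ψ = 0.8884
  ψ = 0.8884: g = -0.00312, g' = -1.0142 → ψ = 0.8854
Converged at ψ = 0.8853.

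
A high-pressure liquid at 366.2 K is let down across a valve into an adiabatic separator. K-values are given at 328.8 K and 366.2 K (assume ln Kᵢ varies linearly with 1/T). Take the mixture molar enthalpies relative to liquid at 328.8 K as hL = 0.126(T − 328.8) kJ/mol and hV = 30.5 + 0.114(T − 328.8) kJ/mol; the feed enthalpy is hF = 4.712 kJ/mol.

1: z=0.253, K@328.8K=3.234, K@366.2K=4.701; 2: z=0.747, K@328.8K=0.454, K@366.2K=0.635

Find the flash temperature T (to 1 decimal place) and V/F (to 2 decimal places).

T = 330.7 K, V/F = 0.15

Adiabatic flash: solve Rachford–Rice at each trial T, then check hF = ψ·hV(T) + (1−ψ)·hL(T).
  T = 328.8 K: K = (3.234, 0.454), RR gives ψ = 0.129, H_out = 3.934 kJ/mol
  T = 366.2 K: K = (4.701, 0.635), RR gives ψ = 0.491, H_out = 19.477 kJ/mol
  T = 347.5 K: K = (3.939, 0.542), RR gives ψ = 0.298, H_out = 11.377 kJ/mol
  T = 338.1 K: K = (3.577, 0.497), RR gives ψ = 0.213, H_out = 7.645 kJ/mol
  T = 333.5 K: K = (3.405, 0.476), RR gives ψ = 0.172, H_out = 5.823 kJ/mol
  T = 331.1 K: K = (3.317, 0.464), RR gives ψ = 0.150, H_out = 4.863 kJ/mol
Linear interpolation between T = 328.8 (H_out = 3.934) and T = 331.1 (H_out = 4.863) on hF = 4.712 gives T ≈ 330.7 K, at which ψ = 0.15.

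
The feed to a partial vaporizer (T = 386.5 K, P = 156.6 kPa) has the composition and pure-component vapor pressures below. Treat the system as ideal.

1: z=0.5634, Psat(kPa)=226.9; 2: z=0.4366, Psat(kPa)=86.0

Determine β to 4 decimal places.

Raoult's law: Kᵢ = Pᵢˢᵃᵗ/P = Pᵢˢᵃᵗ/156.6.
  K_1 = 226.9/156.6 = 1.448914, K_2 = 86.0/156.6 = 0.549170
Binary case is linear: z₁(K₁−1)(1+β(K₂−1)) + z₂(K₂−1)(1+β(K₁−1)) = 0
⇒ β = [z₁(K₁−1)+z₂(K₂−1)] / [−(K₁−1)(K₂−1)] = 0.05609/0.20238 = 0.2771

β = 0.2771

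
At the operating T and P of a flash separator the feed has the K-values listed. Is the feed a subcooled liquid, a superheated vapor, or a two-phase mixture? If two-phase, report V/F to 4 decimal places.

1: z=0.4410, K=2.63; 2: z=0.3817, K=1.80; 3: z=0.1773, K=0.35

ΣzᵢKᵢ = 1.9089; Σzᵢ/Kᵢ = 0.8863.
Since Σzᵢ/Kᵢ < 1 the mixture is above its dew point — single vapor phase.

superheated vapor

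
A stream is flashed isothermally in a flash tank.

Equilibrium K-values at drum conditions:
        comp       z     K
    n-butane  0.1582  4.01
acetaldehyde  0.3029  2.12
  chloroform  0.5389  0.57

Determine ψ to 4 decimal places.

ψ = 0.7254

Let ψ = V/F and solve Σ zᵢ(Kᵢ−1)/(1+ψ(Kᵢ−1)) = 0.
g(0) = ΣzᵢKᵢ − 1 = 0.5837 and g(1) = 1 − Σzᵢ/Kᵢ = -0.1278, so a root lies in (0, 1).
Newton iteration, ψ⁰ = 0.4:
  ψ = 0.4000: g = 0.17048, g' = -0.6216 → ψ = 0.6742
  ψ = 0.6742: g = 0.02413, g' = -0.4771 → ψ = 0.7248
  ψ = 0.7248: g = 0.00026, g' = -0.4676 → ψ = 0.7254
Converged at ψ = 0.7254.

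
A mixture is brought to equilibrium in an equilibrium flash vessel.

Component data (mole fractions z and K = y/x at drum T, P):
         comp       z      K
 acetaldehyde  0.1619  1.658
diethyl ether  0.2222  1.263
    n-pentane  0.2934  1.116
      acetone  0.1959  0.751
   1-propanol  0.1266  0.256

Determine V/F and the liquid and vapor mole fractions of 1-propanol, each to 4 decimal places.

Rachford–Rice: g(V/F) = Σ zᵢ(Kᵢ−1)/(1+V/F(Kᵢ−1)) = 0.
Check two-phase: ΣzᵢKᵢ = 1.0560 > 1 and Σzᵢ/Kᵢ = 1.2919 > 1, so g(0) = 0.0560 > 0 and g(1) = -0.2919 < 0.
Iterate (Newton) starting at V/F = 0.38:
  V/F = 0.3800: g = -0.01425, g' = -0.2122 → V/F = 0.3129
  V/F = 0.3129: g = -0.00049, g' = -0.1983 → V/F = 0.3104
Converged at V/F = 0.3104.
Compositions from xᵢ = zᵢ/(1+V/F(Kᵢ−1)), yᵢ = Kᵢxᵢ:
  acetaldehyde: x = 0.1344, y = 0.2229
  diethyl ether: x = 0.2054, y = 0.2595
  n-pentane: x = 0.2832, y = 0.3161
  acetone: x = 0.2123, y = 0.1594
  1-propanol: x = 0.1646, y = 0.0421

V/F = 0.3104, x_1-propanol = 0.1646, y_1-propanol = 0.0421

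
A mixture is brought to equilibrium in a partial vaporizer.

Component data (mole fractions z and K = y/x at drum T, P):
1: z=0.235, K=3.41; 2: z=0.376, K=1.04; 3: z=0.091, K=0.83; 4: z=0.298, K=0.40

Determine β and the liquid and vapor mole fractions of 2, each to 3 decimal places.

Material balance + equilibrium reduce to Σ zᵢ(Kᵢ−1)/(1+β(Kᵢ−1)) = 0.
g(0) = ΣzᵢKᵢ − 1 = 0.387 and g(1) = 1 − Σzᵢ/Kᵢ = -0.285, so a root lies in (0, 1).
Iterate (Newton) starting at β = 0.5:
  β = 0.500: g = -0.0007, g' = -0.503 → β = 0.499
Converged at β = 0.499.
Compositions from xᵢ = zᵢ/(1+β(Kᵢ−1)), yᵢ = Kᵢxᵢ:
  1: x = 0.107, y = 0.364
  2: x = 0.369, y = 0.383
  3: x = 0.099, y = 0.083
  4: x = 0.425, y = 0.170

β = 0.499, x_2 = 0.369, y_2 = 0.383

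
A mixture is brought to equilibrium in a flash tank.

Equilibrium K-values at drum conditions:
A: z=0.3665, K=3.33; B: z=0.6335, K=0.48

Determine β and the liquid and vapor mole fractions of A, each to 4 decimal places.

β = 0.4329, x_A = 0.1825, y_A = 0.6076

Let β = V/F and solve Σ zᵢ(Kᵢ−1)/(1+β(Kᵢ−1)) = 0.
Feasibility: ΣzᵢKᵢ = 1.5245, Σzᵢ/Kᵢ = 1.4299 — both > 1, two phases present.
Iterate (Newton) starting at β = 0.5:
  β = 0.5000: g = -0.05073, g' = -0.7373 → β = 0.4312
  β = 0.4312: g = 0.00134, g' = -0.7797 → β = 0.4329
Converged at β = 0.4329.
Compositions from xᵢ = zᵢ/(1+β(Kᵢ−1)), yᵢ = Kᵢxᵢ:
  A: x = 0.1825, y = 0.6076
  B: x = 0.8175, y = 0.3924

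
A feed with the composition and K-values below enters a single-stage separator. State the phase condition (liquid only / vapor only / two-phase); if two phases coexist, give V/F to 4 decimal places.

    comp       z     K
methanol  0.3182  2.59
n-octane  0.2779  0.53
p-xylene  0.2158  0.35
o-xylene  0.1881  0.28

two-phase, V/F = 0.1040

ΣzᵢKᵢ = 1.0996; Σzᵢ/Kᵢ = 1.9356.
Both exceed 1, so a two-phase solution exists.
Newton–Raphson from ψ = 0.5:
  ψ = 0.5000: g = -0.30830, g' = -0.7927 → ψ = 0.1111
  ψ = 0.1111: g = -0.00622, g' = -0.8705 → ψ = 0.1040
Converged at ψ = 0.1040.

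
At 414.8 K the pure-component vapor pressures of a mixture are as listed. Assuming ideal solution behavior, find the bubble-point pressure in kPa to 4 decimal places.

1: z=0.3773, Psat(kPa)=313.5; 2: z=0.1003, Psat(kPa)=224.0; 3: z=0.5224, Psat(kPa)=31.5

At the bubble point ψ → 0, so ΣzᵢKᵢ = 1 with Kᵢ = Pᵢˢᵃᵗ/P ⇒ P = ΣzᵢPᵢˢᵃᵗ.
P = 0.3773·313.5 + 0.1003·224.0 + 0.5224·31.5 = 157.2064 kPa

Pbub = 157.2064 kPa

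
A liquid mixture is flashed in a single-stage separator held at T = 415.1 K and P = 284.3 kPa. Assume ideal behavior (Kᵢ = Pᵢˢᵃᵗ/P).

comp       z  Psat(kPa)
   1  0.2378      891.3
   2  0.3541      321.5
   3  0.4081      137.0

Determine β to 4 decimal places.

Raoult's law: Kᵢ = Pᵢˢᵃᵗ/P = Pᵢˢᵃᵗ/284.3.
  K_1 = 891.3/284.3 = 3.135069, K_2 = 321.5/284.3 = 1.130848, K_3 = 137.0/284.3 = 0.481885
Let β = V/F and solve Σ zᵢ(Kᵢ−1)/(1+β(Kᵢ−1)) = 0.
g(0) = ΣzᵢKᵢ − 1 = 0.3426 and g(1) = 1 − Σzᵢ/Kᵢ = -0.2359, so a root lies in (0, 1).
Newton iteration, β⁰ = 0.36:
  β = 0.3600: g = 0.07140, g' = -0.5176 → β = 0.4979
  β = 0.4979: g = 0.00464, g' = -0.4590 → β = 0.5080
  β = 0.5080: g = 0.00001, g' = -0.4566 → β = 0.5081
Converged at β = 0.5081.

β = 0.5081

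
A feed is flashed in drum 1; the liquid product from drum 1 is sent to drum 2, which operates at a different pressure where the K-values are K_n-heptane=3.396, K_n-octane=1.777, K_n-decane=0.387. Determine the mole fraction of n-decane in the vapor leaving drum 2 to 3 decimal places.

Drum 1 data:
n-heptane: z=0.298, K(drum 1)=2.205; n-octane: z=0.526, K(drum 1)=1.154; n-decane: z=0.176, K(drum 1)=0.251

Drum 1:
Material balance + equilibrium reduce to Σ zᵢ(Kᵢ−1)/(1+ψ₁(Kᵢ−1)) = 0.
g(0) = ΣzᵢKᵢ − 1 = 0.308 and g(1) = 1 − Σzᵢ/Kᵢ = -0.292, so a root lies in (0, 1).
Newton–Raphson from ψ₁ = 0.42:
  ψ₁ = 0.420: g = 0.1222, g' = -0.412 → ψ₁ = 0.717
  ψ₁ = 0.717: g = -0.0189, g' = -0.595 → ψ₁ = 0.685
  ψ₁ = 0.685: g = -0.0006, g' = -0.556 → ψ₁ = 0.684
Converged at ψ₁ = 0.684.
Drum-1 compositions:
  n-heptane: x = 0.163, y = 0.360
  n-octane: x = 0.476, y = 0.549
  n-decane: x = 0.361, y = 0.091
Drum-2 feed = drum-1 liquid: z₂ = (0.1634, 0.4759, 0.3607).
Drum 2:
Let ψ₂ = V/F and solve Σ zᵢ(Kᵢ−1)/(1+ψ₂(Kᵢ−1)) = 0.
Feasibility: ΣzᵢKᵢ = 1.540, Σzᵢ/Kᵢ = 1.248 — both > 1, two phases present.
Iterate (Newton) starting at ψ₂ = 0.32:
  ψ₂ = 0.320: g = 0.2427, g' = -0.695 → ψ₂ = 0.669
  ψ₂ = 0.669: g = 0.0186, g' = -0.652 → ψ₂ = 0.698
Converged at ψ₂ = 0.698.
  n-heptane: x = 0.061, y = 0.208
  n-octane: x = 0.309, y = 0.548
  n-decane: x = 0.630, y = 0.244

y_n-decane (drum 2) = 0.244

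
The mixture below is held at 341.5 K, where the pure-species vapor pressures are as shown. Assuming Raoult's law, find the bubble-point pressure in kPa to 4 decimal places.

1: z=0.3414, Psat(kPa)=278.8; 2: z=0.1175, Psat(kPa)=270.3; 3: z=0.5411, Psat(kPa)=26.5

Pbub = 141.2817 kPa

At the bubble point ψ → 0, so ΣzᵢKᵢ = 1 with Kᵢ = Pᵢˢᵃᵗ/P ⇒ P = ΣzᵢPᵢˢᵃᵗ.
P = 0.3414·278.8 + 0.1175·270.3 + 0.5411·26.5 = 141.2817 kPa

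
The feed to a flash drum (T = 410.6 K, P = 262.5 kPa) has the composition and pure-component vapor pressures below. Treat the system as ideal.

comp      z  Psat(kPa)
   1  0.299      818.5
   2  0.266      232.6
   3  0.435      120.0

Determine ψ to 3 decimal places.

Raoult's law: Kᵢ = Pᵢˢᵃᵗ/P = Pᵢˢᵃᵗ/262.5.
  K_1 = 818.5/262.5 = 3.11810, K_2 = 232.6/262.5 = 0.88610, K_3 = 120.0/262.5 = 0.45714
Material balance + equilibrium reduce to Σ zᵢ(Kᵢ−1)/(1+ψ(Kᵢ−1)) = 0.
Feasibility: ΣzᵢKᵢ = 1.367, Σzᵢ/Kᵢ = 1.348 — both > 1, two phases present.
Newton iteration, ψ⁰ = 0.5:
  ψ = 0.500: g = -0.0487, g' = -0.562 → ψ = 0.413
  ψ = 0.413: g = 0.0014, g' = -0.598 → ψ = 0.416
Converged at ψ = 0.416.

ψ = 0.416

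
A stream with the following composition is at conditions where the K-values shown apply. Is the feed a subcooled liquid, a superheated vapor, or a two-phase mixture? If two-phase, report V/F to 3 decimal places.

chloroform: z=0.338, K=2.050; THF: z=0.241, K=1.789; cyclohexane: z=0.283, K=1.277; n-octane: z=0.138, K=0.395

ΣzᵢKᵢ = 1.540; Σzᵢ/Kᵢ = 0.871.
Since Σzᵢ/Kᵢ < 1 the mixture is above its dew point — single vapor phase.

superheated vapor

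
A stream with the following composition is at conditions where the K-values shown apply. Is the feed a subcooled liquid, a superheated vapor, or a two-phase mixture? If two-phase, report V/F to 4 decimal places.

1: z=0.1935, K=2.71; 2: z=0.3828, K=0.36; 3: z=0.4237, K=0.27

ΣzᵢKᵢ = 0.7766; Σzᵢ/Kᵢ = 2.7040.
Since ΣzᵢKᵢ < 1 the mixture is below its bubble point — single liquid phase.

subcooled liquid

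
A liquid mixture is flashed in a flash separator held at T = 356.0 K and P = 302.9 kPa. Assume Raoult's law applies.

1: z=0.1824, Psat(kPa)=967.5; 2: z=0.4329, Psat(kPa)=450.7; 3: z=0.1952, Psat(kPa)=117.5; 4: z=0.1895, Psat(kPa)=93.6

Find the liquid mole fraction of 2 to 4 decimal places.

Raoult's law: Kᵢ = Pᵢˢᵃᵗ/P = Pᵢˢᵃᵗ/302.9.
  K_1 = 967.5/302.9 = 3.194123, K_2 = 450.7/302.9 = 1.487950, K_3 = 117.5/302.9 = 0.387917, K_4 = 93.6/302.9 = 0.309013
Material balance + equilibrium reduce to Σ zᵢ(Kᵢ−1)/(1+β(Kᵢ−1)) = 0.
Check two-phase: ΣzᵢKᵢ = 1.3610 > 1 and Σzᵢ/Kᵢ = 1.4645 > 1, so g(0) = 0.3610 > 0 and g(1) = -0.4645 < 0.
Newton iteration, β⁰ = 0.5:
  β = 0.5000: g = -0.01158, g' = -0.6294 → β = 0.4816
  β = 0.4816: g = -0.00004, g' = -0.6255 → β = 0.4815
Converged at β = 0.4815.
Compositions from xᵢ = zᵢ/(1+β(Kᵢ−1)), yᵢ = Kᵢxᵢ:
  1: x = 0.0887, y = 0.2833
  2: x = 0.3505, y = 0.5216
  3: x = 0.2768, y = 0.1074
  4: x = 0.2840, y = 0.0878

x_2 = 0.3505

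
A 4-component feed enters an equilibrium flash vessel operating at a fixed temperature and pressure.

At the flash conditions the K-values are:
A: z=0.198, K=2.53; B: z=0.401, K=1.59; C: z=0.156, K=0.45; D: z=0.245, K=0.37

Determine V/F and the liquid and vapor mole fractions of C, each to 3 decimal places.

Material balance + equilibrium reduce to Σ zᵢ(Kᵢ−1)/(1+V/F(Kᵢ−1)) = 0.
g(0) = ΣzᵢKᵢ − 1 = 0.299 and g(1) = 1 − Σzᵢ/Kᵢ = -0.339, so a root lies in (0, 1).
Newton iteration, V/F⁰ = 0.59:
  V/F = 0.590: g = -0.0380, g' = -0.555 → V/F = 0.522
  V/F = 0.522: g = -0.0008, g' = -0.533 → V/F = 0.520
Converged at V/F = 0.520.
Compositions from xᵢ = zᵢ/(1+V/F(Kᵢ−1)), yᵢ = Kᵢxᵢ:
  A: x = 0.110, y = 0.279
  B: x = 0.307, y = 0.488
  C: x = 0.218, y = 0.098
  D: x = 0.364, y = 0.135

V/F = 0.520, x_C = 0.218, y_C = 0.098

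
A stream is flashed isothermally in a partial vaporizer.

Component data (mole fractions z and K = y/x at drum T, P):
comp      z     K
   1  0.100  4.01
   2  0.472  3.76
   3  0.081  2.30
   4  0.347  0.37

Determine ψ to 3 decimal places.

Rachford–Rice: g(ψ) = Σ zᵢ(Kᵢ−1)/(1+ψ(Kᵢ−1)) = 0.
g(0) = ΣzᵢKᵢ − 1 = 1.490 and g(1) = 1 − Σzᵢ/Kᵢ = -0.124, so a root lies in (0, 1).
Iterate (Newton) starting at ψ = 0.36:
  ψ = 0.360: g = 0.5869, g' = -1.407 → ψ = 0.777
  ψ = 0.777: g = 0.1285, g' = -1.007 → ψ = 0.905
  ψ = 0.905: g = -0.0065, g' = -1.133 → ψ = 0.899
Converged at ψ = 0.899.

ψ = 0.899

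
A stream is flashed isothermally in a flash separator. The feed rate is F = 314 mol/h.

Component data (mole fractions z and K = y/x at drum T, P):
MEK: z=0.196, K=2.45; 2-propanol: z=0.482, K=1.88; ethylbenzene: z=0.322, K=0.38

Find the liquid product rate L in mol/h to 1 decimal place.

Rachford–Rice: g(ψ) = Σ zᵢ(Kᵢ−1)/(1+ψ(Kᵢ−1)) = 0.
Check two-phase: ΣzᵢKᵢ = 1.509 > 1 and Σzᵢ/Kᵢ = 1.184 > 1, so g(0) = 0.509 > 0 and g(1) = -0.184 < 0.
Newton–Raphson from ψ = 0.53:
  ψ = 0.530: g = 0.1526, g' = -0.580 → ψ = 0.793
  ψ = 0.793: g = -0.0108, g' = -0.698 → ψ = 0.778
  ψ = 0.778: g = -0.0001, g' = -0.684 → ψ = 0.777
Converged at ψ = 0.777.
Then V = ψ·F = 0.7775·314 = 244.1 mol/h and L = F − V = 69.9 mol/h.

L = 69.9 mol/h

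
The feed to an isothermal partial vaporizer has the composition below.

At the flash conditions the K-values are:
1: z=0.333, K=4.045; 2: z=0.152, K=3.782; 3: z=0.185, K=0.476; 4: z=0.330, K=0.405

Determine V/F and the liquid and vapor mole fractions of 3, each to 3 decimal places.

V/F = 0.676, x_3 = 0.286, y_3 = 0.136

Rachford–Rice: g(V/F) = Σ zᵢ(Kᵢ−1)/(1+V/F(Kᵢ−1)) = 0.
g(0) = ΣzᵢKᵢ − 1 = 1.144 and g(1) = 1 − Σzᵢ/Kᵢ = -0.326, so a root lies in (0, 1).
Newton–Raphson from V/F = 0.5:
  V/F = 0.500: g = 0.1680, g' = -1.021 → V/F = 0.665
  V/F = 0.665: g = 0.0103, g' = -0.922 → V/F = 0.676
Converged at V/F = 0.676.
Compositions from xᵢ = zᵢ/(1+V/F(Kᵢ−1)), yᵢ = Kᵢxᵢ:
  1: x = 0.109, y = 0.441
  2: x = 0.053, y = 0.200
  3: x = 0.286, y = 0.136
  4: x = 0.552, y = 0.224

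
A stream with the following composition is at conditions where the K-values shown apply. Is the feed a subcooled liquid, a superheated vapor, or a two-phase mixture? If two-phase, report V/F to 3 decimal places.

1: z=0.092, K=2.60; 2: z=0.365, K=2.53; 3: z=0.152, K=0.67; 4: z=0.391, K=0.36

two-phase, V/F = 0.458

ΣzᵢKᵢ = 1.405; Σzᵢ/Kᵢ = 1.493.
Both exceed 1, so a two-phase solution exists.
Let ψ = V/F and solve Σ zᵢ(Kᵢ−1)/(1+ψ(Kᵢ−1)) = 0.
Newton iteration, ψ⁰ = 0.5:
  ψ = 0.500: g = -0.0299, g' = -0.717 → ψ = 0.458
Converged at ψ = 0.458.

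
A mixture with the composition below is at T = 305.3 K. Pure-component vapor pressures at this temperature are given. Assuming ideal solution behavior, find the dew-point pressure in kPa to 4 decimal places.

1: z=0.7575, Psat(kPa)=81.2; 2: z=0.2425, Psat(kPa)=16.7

Pdew = 41.9291 kPa

At the dew point ψ → 1, so Σzᵢ/Kᵢ = 1 with Kᵢ = Pᵢˢᵃᵗ/P ⇒ 1/P = Σzᵢ/Pᵢˢᵃᵗ.
1/P = 0.7575/81.2 + 0.2425/16.7 = 0.0238498 ⇒ P = 41.9291 kPa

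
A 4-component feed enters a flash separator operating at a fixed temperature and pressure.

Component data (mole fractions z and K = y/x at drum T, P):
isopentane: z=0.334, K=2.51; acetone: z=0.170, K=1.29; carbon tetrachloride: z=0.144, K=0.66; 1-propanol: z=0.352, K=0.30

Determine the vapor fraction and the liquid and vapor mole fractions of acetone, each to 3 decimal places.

Let ψ = V/F and solve Σ zᵢ(Kᵢ−1)/(1+ψ(Kᵢ−1)) = 0.
Feasibility: ΣzᵢKᵢ = 1.258, Σzᵢ/Kᵢ = 1.656 — both > 1, two phases present.
Iterate (Newton) starting at ψ = 0.5:
  ψ = 0.500: g = -0.1076, g' = -0.691 → ψ = 0.344
  ψ = 0.344: g = -0.0033, g' = -0.662 → ψ = 0.339
Converged at ψ = 0.339.
Compositions from xᵢ = zᵢ/(1+ψ(Kᵢ−1)), yᵢ = Kᵢxᵢ:
  isopentane: x = 0.221, y = 0.554
  acetone: x = 0.155, y = 0.200
  carbon tetrachloride: x = 0.163, y = 0.107
  1-propanol: x = 0.462, y = 0.138

ψ = 0.339, x_acetone = 0.155, y_acetone = 0.200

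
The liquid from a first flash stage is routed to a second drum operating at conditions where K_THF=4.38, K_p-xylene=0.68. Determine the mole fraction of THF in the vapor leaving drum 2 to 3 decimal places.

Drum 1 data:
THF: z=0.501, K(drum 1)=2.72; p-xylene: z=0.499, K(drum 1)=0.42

Drum 1:
Binary case is linear: z₁(K₁−1)(1+ψ₁(K₂−1)) + z₂(K₂−1)(1+ψ₁(K₁−1)) = 0
⇒ ψ₁ = [z₁(K₁−1)+z₂(K₂−1)] / [−(K₁−1)(K₂−1)] = 0.5723/0.9976 = 0.574
Drum-1 compositions:
  THF: x = 0.252, y = 0.686
  p-xylene: x = 0.748, y = 0.314
Drum-2 feed = drum-1 liquid: z₂ = (0.2522, 0.7478).
Drum 2:
Material balance + equilibrium reduce to Σ zᵢ(Kᵢ−1)/(1+ψ₂(Kᵢ−1)) = 0.
Feasibility: ΣzᵢKᵢ = 1.613, Σzᵢ/Kᵢ = 1.157 — both > 1, two phases present.
Binary case is linear: z₁(K₁−1)(1+ψ₂(K₂−1)) + z₂(K₂−1)(1+ψ₂(K₁−1)) = 0
⇒ ψ₂ = [z₁(K₁−1)+z₂(K₂−1)] / [−(K₁−1)(K₂−1)] = 0.6130/1.0816 = 0.567
  THF: x = 0.086, y = 0.379
  p-xylene: x = 0.914, y = 0.621

y_THF (drum 2) = 0.379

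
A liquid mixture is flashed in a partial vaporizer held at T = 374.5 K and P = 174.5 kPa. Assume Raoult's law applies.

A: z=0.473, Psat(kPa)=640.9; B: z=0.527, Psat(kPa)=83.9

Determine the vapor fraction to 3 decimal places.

Raoult's law: Kᵢ = Pᵢˢᵃᵗ/P = Pᵢˢᵃᵗ/174.5.
  K_A = 640.9/174.5 = 3.67278, K_B = 83.9/174.5 = 0.48080
Iterate (Newton) starting at ψ = 0.45:
  ψ = 0.450: g = 0.2169, g' = -0.938 → ψ = 0.681
  ψ = 0.681: g = 0.0249, g' = -0.765 → ψ = 0.714
Converged at ψ = 0.714.

ψ = 0.714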